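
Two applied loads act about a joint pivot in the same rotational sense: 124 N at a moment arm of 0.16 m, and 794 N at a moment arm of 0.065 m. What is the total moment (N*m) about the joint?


M = F1 * d1 + F2 * d2
M = 124 * 0.16 + 794 * 0.065
M = 19.8400 + 51.6100
M = 71.4500


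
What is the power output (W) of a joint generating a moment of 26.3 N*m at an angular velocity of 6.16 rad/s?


P = M * omega
P = 26.3 * 6.16
P = 162.0080


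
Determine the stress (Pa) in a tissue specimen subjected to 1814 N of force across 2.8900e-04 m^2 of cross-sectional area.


stress = F / A
stress = 1814 / 2.8900e-04
stress = 6.2768e+06


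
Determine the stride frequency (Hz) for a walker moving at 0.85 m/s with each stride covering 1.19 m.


f = v / stride_length
f = 0.85 / 1.19
f = 0.7143


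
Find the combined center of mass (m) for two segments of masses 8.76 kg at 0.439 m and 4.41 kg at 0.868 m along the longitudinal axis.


COM = (m1*x1 + m2*x2) / (m1 + m2)
COM = (8.76*0.439 + 4.41*0.868) / (8.76 + 4.41)
Numerator = 7.6735
Denominator = 13.1700
COM = 0.5827


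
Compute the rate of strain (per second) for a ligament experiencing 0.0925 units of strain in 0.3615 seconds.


strain_rate = delta_strain / delta_t
strain_rate = 0.0925 / 0.3615
strain_rate = 0.2559


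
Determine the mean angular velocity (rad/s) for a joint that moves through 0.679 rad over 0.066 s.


omega = delta_theta / delta_t
omega = 0.679 / 0.066
omega = 10.2879


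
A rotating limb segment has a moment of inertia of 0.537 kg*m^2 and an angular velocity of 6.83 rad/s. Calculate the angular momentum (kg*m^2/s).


L = I * omega
L = 0.537 * 6.83
L = 3.6677


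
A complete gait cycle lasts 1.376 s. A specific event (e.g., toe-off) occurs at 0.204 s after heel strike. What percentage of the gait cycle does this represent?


pct = (event_time / cycle_time) * 100
pct = (0.204 / 1.376) * 100
ratio = 0.1483
pct = 14.8256


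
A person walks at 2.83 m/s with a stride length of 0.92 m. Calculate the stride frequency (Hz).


f = v / stride_length
f = 2.83 / 0.92
f = 3.0761


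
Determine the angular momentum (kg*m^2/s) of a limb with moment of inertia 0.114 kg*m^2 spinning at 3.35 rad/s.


L = I * omega
L = 0.114 * 3.35
L = 0.3819


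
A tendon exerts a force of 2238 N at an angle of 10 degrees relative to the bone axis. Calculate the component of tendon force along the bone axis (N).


F_eff = F_tendon * cos(theta)
theta = 10 deg = 0.1745 rad
cos(theta) = 0.9848
F_eff = 2238 * 0.9848
F_eff = 2203.9998


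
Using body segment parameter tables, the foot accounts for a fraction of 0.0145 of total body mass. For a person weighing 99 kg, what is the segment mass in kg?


m_segment = body_mass * fraction
m_segment = 99 * 0.0145
m_segment = 1.4355


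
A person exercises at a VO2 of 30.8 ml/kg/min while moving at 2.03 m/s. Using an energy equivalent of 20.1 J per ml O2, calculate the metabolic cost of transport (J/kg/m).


Power per kg = VO2 * 20.1 / 60
Power per kg = 30.8 * 20.1 / 60 = 10.3180 W/kg
Cost = power_per_kg / speed
Cost = 10.3180 / 2.03
Cost = 5.0828


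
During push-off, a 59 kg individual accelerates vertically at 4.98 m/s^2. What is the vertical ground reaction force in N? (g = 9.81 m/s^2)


GRF = m * (g + a)
GRF = 59 * (9.81 + 4.98)
GRF = 59 * 14.7900
GRF = 872.6100


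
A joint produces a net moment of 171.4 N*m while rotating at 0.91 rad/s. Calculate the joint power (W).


P = M * omega
P = 171.4 * 0.91
P = 155.9740


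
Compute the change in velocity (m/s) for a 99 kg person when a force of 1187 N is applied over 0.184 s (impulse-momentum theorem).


J = F * dt = 1187 * 0.184 = 218.4080 N*s
delta_v = J / m
delta_v = 218.4080 / 99
delta_v = 2.2061


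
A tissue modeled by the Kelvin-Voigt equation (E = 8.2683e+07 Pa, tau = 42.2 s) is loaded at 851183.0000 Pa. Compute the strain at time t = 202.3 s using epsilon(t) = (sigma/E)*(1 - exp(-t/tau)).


epsilon(t) = (sigma/E) * (1 - exp(-t/tau))
sigma/E = 851183.0000 / 8.2683e+07 = 0.0103
exp(-t/tau) = exp(-202.3 / 42.2) = 0.0083
epsilon = 0.0103 * (1 - 0.0083)
epsilon = 0.0102


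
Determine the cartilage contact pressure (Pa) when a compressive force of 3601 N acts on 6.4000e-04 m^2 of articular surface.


P = F / A
P = 3601 / 6.4000e-04
P = 5.6266e+06


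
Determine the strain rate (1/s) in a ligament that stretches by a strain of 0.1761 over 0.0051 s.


strain_rate = delta_strain / delta_t
strain_rate = 0.1761 / 0.0051
strain_rate = 34.5294


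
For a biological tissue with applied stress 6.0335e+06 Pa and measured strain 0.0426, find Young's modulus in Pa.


E = stress / strain
E = 6.0335e+06 / 0.0426
E = 1.4163e+08


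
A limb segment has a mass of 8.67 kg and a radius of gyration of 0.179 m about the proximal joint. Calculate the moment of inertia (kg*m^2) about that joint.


I = m * k^2
I = 8.67 * 0.179^2
k^2 = 0.0320
I = 0.2778


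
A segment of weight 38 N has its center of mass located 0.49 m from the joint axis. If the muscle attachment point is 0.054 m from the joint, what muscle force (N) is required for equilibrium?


F_muscle = W * d_load / d_muscle
F_muscle = 38 * 0.49 / 0.054
Numerator = 18.6200
F_muscle = 344.8148


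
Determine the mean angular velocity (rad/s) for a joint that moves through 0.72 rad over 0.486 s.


omega = delta_theta / delta_t
omega = 0.72 / 0.486
omega = 1.4815


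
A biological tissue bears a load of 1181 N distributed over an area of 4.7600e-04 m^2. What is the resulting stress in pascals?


stress = F / A
stress = 1181 / 4.7600e-04
stress = 2.4811e+06


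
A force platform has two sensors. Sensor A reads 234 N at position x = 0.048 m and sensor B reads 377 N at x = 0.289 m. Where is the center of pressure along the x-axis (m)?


COP_x = (F1*x1 + F2*x2) / (F1 + F2)
COP_x = (234*0.048 + 377*0.289) / (234 + 377)
Numerator = 120.1850
Denominator = 611
COP_x = 0.1967


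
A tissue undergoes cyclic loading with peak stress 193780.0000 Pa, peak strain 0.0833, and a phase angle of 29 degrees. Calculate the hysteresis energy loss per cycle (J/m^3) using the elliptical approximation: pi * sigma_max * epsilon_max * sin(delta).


E_loss = pi * sigma_max * epsilon_max * sin(delta)
delta = 29 deg = 0.5061 rad
sin(delta) = 0.4848
E_loss = pi * 193780.0000 * 0.0833 * 0.4848
E_loss = 24585.2741


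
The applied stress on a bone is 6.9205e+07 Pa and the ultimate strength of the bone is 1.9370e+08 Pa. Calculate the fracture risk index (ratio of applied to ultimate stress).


FRI = applied / ultimate
FRI = 6.9205e+07 / 1.9370e+08
FRI = 0.3573


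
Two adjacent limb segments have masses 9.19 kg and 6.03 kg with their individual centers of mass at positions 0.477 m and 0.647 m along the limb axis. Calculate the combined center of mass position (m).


COM = (m1*x1 + m2*x2) / (m1 + m2)
COM = (9.19*0.477 + 6.03*0.647) / (9.19 + 6.03)
Numerator = 8.2850
Denominator = 15.2200
COM = 0.5444


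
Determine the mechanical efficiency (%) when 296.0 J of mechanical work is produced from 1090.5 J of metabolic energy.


eta = (W_mech / E_meta) * 100
eta = (296.0 / 1090.5) * 100
ratio = 0.2714
eta = 27.1435


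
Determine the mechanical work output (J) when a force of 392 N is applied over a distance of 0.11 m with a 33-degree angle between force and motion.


W = F * d * cos(theta)
theta = 33 deg = 0.5760 rad
cos(theta) = 0.8387
W = 392 * 0.11 * 0.8387
W = 36.1635


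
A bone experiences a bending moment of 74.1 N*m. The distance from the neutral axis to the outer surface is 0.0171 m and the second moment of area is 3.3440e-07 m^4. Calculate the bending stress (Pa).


sigma = M * c / I
sigma = 74.1 * 0.0171 / 3.3440e-07
M * c = 1.2671
sigma = 3.7892e+06


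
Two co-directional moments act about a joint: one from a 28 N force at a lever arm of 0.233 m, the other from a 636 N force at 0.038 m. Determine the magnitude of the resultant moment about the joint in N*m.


M = F1 * d1 + F2 * d2
M = 28 * 0.233 + 636 * 0.038
M = 6.5240 + 24.1680
M = 30.6920


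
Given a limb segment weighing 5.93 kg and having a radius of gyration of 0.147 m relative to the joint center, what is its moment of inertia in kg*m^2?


I = m * k^2
I = 5.93 * 0.147^2
k^2 = 0.0216
I = 0.1281


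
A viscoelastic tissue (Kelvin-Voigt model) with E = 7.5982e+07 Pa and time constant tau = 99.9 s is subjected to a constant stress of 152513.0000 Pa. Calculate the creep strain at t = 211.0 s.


epsilon(t) = (sigma/E) * (1 - exp(-t/tau))
sigma/E = 152513.0000 / 7.5982e+07 = 0.0020
exp(-t/tau) = exp(-211.0 / 99.9) = 0.1210
epsilon = 0.0020 * (1 - 0.1210)
epsilon = 0.0018


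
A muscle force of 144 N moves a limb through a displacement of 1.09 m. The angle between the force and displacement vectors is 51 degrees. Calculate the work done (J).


W = F * d * cos(theta)
theta = 51 deg = 0.8901 rad
cos(theta) = 0.6293
W = 144 * 1.09 * 0.6293
W = 98.7781


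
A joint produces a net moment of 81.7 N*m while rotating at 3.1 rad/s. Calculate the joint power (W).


P = M * omega
P = 81.7 * 3.1
P = 253.2700


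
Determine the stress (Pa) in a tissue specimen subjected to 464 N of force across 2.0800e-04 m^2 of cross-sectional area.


stress = F / A
stress = 464 / 2.0800e-04
stress = 2.2308e+06


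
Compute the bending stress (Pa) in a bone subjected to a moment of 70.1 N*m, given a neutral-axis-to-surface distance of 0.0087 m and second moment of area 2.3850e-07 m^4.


sigma = M * c / I
sigma = 70.1 * 0.0087 / 2.3850e-07
M * c = 0.6099
sigma = 2.5571e+06


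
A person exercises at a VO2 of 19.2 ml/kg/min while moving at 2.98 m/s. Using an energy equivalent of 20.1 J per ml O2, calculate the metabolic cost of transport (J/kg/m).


Power per kg = VO2 * 20.1 / 60
Power per kg = 19.2 * 20.1 / 60 = 6.4320 W/kg
Cost = power_per_kg / speed
Cost = 6.4320 / 2.98
Cost = 2.1584


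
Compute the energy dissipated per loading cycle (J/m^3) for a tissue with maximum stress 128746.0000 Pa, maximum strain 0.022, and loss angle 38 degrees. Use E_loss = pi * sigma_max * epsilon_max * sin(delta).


E_loss = pi * sigma_max * epsilon_max * sin(delta)
delta = 38 deg = 0.6632 rad
sin(delta) = 0.6157
E_loss = pi * 128746.0000 * 0.022 * 0.6157
E_loss = 5478.3311


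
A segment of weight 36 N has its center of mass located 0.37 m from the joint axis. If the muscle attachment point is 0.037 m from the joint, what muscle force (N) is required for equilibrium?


F_muscle = W * d_load / d_muscle
F_muscle = 36 * 0.37 / 0.037
Numerator = 13.3200
F_muscle = 360.0000


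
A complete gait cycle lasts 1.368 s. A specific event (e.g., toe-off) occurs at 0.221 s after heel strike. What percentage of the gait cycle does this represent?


pct = (event_time / cycle_time) * 100
pct = (0.221 / 1.368) * 100
ratio = 0.1615
pct = 16.1550


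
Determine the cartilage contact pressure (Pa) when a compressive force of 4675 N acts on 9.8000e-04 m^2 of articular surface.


P = F / A
P = 4675 / 9.8000e-04
P = 4.7704e+06


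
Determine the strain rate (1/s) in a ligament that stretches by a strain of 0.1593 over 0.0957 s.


strain_rate = delta_strain / delta_t
strain_rate = 0.1593 / 0.0957
strain_rate = 1.6646


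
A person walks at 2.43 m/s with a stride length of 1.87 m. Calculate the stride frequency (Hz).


f = v / stride_length
f = 2.43 / 1.87
f = 1.2995


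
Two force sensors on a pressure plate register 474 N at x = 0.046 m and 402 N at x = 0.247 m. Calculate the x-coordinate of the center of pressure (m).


COP_x = (F1*x1 + F2*x2) / (F1 + F2)
COP_x = (474*0.046 + 402*0.247) / (474 + 402)
Numerator = 121.0980
Denominator = 876
COP_x = 0.1382


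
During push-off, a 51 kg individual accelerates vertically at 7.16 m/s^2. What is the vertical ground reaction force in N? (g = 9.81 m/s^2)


GRF = m * (g + a)
GRF = 51 * (9.81 + 7.16)
GRF = 51 * 16.9700
GRF = 865.4700


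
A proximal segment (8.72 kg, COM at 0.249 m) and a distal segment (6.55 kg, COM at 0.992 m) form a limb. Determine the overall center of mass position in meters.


COM = (m1*x1 + m2*x2) / (m1 + m2)
COM = (8.72*0.249 + 6.55*0.992) / (8.72 + 6.55)
Numerator = 8.6689
Denominator = 15.2700
COM = 0.5677


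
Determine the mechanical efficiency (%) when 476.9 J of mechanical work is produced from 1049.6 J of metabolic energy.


eta = (W_mech / E_meta) * 100
eta = (476.9 / 1049.6) * 100
ratio = 0.4544
eta = 45.4364


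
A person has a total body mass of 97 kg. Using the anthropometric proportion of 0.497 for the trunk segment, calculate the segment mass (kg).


m_segment = body_mass * fraction
m_segment = 97 * 0.497
m_segment = 48.2090


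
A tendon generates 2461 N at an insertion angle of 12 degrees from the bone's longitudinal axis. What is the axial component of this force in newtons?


F_eff = F_tendon * cos(theta)
theta = 12 deg = 0.2094 rad
cos(theta) = 0.9781
F_eff = 2461 * 0.9781
F_eff = 2407.2212


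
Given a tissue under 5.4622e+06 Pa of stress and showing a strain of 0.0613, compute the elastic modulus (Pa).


E = stress / strain
E = 5.4622e+06 / 0.0613
E = 8.9106e+07


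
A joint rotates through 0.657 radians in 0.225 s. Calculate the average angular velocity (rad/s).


omega = delta_theta / delta_t
omega = 0.657 / 0.225
omega = 2.9200


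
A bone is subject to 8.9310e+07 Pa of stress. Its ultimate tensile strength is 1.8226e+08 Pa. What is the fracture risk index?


FRI = applied / ultimate
FRI = 8.9310e+07 / 1.8226e+08
FRI = 0.4900


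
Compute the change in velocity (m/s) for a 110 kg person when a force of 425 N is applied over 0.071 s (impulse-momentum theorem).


J = F * dt = 425 * 0.071 = 30.1750 N*s
delta_v = J / m
delta_v = 30.1750 / 110
delta_v = 0.2743


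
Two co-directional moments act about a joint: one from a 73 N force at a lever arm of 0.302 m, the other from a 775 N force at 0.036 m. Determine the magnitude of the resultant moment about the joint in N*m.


M = F1 * d1 + F2 * d2
M = 73 * 0.302 + 775 * 0.036
M = 22.0460 + 27.9000
M = 49.9460


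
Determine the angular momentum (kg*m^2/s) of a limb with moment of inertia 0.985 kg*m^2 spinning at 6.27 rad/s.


L = I * omega
L = 0.985 * 6.27
L = 6.1759


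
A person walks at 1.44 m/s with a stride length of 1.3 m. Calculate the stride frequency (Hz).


f = v / stride_length
f = 1.44 / 1.3
f = 1.1077


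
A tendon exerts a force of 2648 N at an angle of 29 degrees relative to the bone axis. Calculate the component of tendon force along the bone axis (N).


F_eff = F_tendon * cos(theta)
theta = 29 deg = 0.5061 rad
cos(theta) = 0.8746
F_eff = 2648 * 0.8746
F_eff = 2315.9930


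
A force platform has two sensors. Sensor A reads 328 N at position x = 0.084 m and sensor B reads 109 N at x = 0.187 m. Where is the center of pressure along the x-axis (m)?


COP_x = (F1*x1 + F2*x2) / (F1 + F2)
COP_x = (328*0.084 + 109*0.187) / (328 + 109)
Numerator = 47.9350
Denominator = 437
COP_x = 0.1097


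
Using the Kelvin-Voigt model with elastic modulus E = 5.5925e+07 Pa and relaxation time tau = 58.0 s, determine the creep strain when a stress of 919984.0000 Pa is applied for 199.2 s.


epsilon(t) = (sigma/E) * (1 - exp(-t/tau))
sigma/E = 919984.0000 / 5.5925e+07 = 0.0165
exp(-t/tau) = exp(-199.2 / 58.0) = 0.0322
epsilon = 0.0165 * (1 - 0.0322)
epsilon = 0.0159


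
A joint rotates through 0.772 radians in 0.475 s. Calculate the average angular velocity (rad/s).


omega = delta_theta / delta_t
omega = 0.772 / 0.475
omega = 1.6253


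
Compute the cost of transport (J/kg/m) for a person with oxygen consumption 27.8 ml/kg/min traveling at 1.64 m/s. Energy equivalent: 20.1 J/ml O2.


Power per kg = VO2 * 20.1 / 60
Power per kg = 27.8 * 20.1 / 60 = 9.3130 W/kg
Cost = power_per_kg / speed
Cost = 9.3130 / 1.64
Cost = 5.6787


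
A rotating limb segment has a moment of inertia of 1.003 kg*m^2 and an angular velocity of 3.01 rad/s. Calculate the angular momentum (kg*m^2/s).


L = I * omega
L = 1.003 * 3.01
L = 3.0190


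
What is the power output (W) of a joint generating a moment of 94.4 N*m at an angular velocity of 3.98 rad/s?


P = M * omega
P = 94.4 * 3.98
P = 375.7120


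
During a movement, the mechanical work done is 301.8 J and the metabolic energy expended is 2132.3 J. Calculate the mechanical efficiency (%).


eta = (W_mech / E_meta) * 100
eta = (301.8 / 2132.3) * 100
ratio = 0.1415
eta = 14.1537


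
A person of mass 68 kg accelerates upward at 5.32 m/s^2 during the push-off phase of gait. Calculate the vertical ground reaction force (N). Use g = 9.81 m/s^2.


GRF = m * (g + a)
GRF = 68 * (9.81 + 5.32)
GRF = 68 * 15.1300
GRF = 1028.8400


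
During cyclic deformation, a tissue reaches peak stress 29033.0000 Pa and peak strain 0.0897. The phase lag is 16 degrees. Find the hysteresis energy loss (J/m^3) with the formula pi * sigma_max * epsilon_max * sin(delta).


E_loss = pi * sigma_max * epsilon_max * sin(delta)
delta = 16 deg = 0.2793 rad
sin(delta) = 0.2756
E_loss = pi * 29033.0000 * 0.0897 * 0.2756
E_loss = 2255.1338


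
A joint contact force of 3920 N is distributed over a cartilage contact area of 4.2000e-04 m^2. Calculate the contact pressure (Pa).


P = F / A
P = 3920 / 4.2000e-04
P = 9.3333e+06


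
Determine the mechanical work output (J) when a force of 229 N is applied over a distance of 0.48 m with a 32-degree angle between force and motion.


W = F * d * cos(theta)
theta = 32 deg = 0.5585 rad
cos(theta) = 0.8480
W = 229 * 0.48 * 0.8480
W = 93.2174


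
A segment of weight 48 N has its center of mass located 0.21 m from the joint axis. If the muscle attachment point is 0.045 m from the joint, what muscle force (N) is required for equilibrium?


F_muscle = W * d_load / d_muscle
F_muscle = 48 * 0.21 / 0.045
Numerator = 10.0800
F_muscle = 224.0000


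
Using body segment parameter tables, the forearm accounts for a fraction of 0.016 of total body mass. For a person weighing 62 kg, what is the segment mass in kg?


m_segment = body_mass * fraction
m_segment = 62 * 0.016
m_segment = 0.9920


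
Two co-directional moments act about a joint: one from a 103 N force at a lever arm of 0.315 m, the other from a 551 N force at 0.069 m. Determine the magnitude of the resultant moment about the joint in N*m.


M = F1 * d1 + F2 * d2
M = 103 * 0.315 + 551 * 0.069
M = 32.4450 + 38.0190
M = 70.4640


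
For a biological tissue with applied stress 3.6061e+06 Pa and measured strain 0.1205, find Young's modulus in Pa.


E = stress / strain
E = 3.6061e+06 / 0.1205
E = 2.9926e+07


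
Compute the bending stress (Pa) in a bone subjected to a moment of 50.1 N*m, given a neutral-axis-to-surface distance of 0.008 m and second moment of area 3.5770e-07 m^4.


sigma = M * c / I
sigma = 50.1 * 0.008 / 3.5770e-07
M * c = 0.4008
sigma = 1.1205e+06


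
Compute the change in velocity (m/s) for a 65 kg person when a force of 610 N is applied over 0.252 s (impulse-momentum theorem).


J = F * dt = 610 * 0.252 = 153.7200 N*s
delta_v = J / m
delta_v = 153.7200 / 65
delta_v = 2.3649


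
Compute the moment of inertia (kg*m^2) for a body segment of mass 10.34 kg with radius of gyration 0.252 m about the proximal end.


I = m * k^2
I = 10.34 * 0.252^2
k^2 = 0.0635
I = 0.6566


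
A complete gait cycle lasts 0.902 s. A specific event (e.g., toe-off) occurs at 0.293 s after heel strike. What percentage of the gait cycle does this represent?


pct = (event_time / cycle_time) * 100
pct = (0.293 / 0.902) * 100
ratio = 0.3248
pct = 32.4834


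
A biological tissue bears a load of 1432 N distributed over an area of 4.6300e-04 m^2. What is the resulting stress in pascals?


stress = F / A
stress = 1432 / 4.6300e-04
stress = 3.0929e+06


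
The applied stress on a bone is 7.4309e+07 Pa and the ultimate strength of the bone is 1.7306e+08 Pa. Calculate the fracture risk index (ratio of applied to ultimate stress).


FRI = applied / ultimate
FRI = 7.4309e+07 / 1.7306e+08
FRI = 0.4294


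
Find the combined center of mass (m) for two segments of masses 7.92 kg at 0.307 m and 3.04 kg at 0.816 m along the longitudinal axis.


COM = (m1*x1 + m2*x2) / (m1 + m2)
COM = (7.92*0.307 + 3.04*0.816) / (7.92 + 3.04)
Numerator = 4.9121
Denominator = 10.9600
COM = 0.4482


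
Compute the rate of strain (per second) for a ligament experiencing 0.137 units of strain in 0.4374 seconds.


strain_rate = delta_strain / delta_t
strain_rate = 0.137 / 0.4374
strain_rate = 0.3132


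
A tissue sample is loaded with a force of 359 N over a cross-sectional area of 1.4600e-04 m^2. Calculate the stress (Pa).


stress = F / A
stress = 359 / 1.4600e-04
stress = 2.4589e+06


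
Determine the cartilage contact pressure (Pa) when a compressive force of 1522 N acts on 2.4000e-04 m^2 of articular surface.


P = F / A
P = 1522 / 2.4000e-04
P = 6.3417e+06


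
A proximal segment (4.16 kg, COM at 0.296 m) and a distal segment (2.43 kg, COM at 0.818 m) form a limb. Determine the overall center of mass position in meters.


COM = (m1*x1 + m2*x2) / (m1 + m2)
COM = (4.16*0.296 + 2.43*0.818) / (4.16 + 2.43)
Numerator = 3.2191
Denominator = 6.5900
COM = 0.4885


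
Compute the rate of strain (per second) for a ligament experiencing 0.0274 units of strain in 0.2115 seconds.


strain_rate = delta_strain / delta_t
strain_rate = 0.0274 / 0.2115
strain_rate = 0.1296


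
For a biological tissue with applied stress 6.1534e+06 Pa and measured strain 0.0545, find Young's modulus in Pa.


E = stress / strain
E = 6.1534e+06 / 0.0545
E = 1.1291e+08


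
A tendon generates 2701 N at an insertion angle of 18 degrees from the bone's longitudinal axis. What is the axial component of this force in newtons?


F_eff = F_tendon * cos(theta)
theta = 18 deg = 0.3142 rad
cos(theta) = 0.9511
F_eff = 2701 * 0.9511
F_eff = 2568.8037


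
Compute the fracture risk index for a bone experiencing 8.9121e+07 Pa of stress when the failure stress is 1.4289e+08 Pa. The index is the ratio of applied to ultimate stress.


FRI = applied / ultimate
FRI = 8.9121e+07 / 1.4289e+08
FRI = 0.6237


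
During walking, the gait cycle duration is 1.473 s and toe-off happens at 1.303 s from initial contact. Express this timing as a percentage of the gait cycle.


pct = (event_time / cycle_time) * 100
pct = (1.303 / 1.473) * 100
ratio = 0.8846
pct = 88.4589


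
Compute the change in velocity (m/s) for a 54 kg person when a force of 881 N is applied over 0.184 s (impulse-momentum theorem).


J = F * dt = 881 * 0.184 = 162.1040 N*s
delta_v = J / m
delta_v = 162.1040 / 54
delta_v = 3.0019


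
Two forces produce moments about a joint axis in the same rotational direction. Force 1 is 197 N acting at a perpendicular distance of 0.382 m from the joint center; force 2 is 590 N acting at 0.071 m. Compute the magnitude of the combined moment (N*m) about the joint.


M = F1 * d1 + F2 * d2
M = 197 * 0.382 + 590 * 0.071
M = 75.2540 + 41.8900
M = 117.1440


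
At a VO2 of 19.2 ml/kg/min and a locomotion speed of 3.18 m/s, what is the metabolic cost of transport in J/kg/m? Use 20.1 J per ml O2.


Power per kg = VO2 * 20.1 / 60
Power per kg = 19.2 * 20.1 / 60 = 6.4320 W/kg
Cost = power_per_kg / speed
Cost = 6.4320 / 3.18
Cost = 2.0226


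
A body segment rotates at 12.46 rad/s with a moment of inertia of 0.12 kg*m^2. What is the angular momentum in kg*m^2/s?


L = I * omega
L = 0.12 * 12.46
L = 1.4952


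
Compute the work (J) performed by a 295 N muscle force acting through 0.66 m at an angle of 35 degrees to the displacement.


W = F * d * cos(theta)
theta = 35 deg = 0.6109 rad
cos(theta) = 0.8192
W = 295 * 0.66 * 0.8192
W = 159.4889


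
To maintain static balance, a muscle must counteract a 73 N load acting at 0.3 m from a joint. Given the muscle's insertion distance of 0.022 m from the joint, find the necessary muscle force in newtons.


F_muscle = W * d_load / d_muscle
F_muscle = 73 * 0.3 / 0.022
Numerator = 21.9000
F_muscle = 995.4545


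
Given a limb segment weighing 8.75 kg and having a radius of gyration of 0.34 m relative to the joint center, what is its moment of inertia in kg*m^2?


I = m * k^2
I = 8.75 * 0.34^2
k^2 = 0.1156
I = 1.0115


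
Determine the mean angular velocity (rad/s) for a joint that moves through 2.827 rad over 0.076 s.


omega = delta_theta / delta_t
omega = 2.827 / 0.076
omega = 37.1974


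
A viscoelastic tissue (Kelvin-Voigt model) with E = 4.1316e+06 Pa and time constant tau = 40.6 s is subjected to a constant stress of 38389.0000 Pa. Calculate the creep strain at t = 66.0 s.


epsilon(t) = (sigma/E) * (1 - exp(-t/tau))
sigma/E = 38389.0000 / 4.1316e+06 = 0.0093
exp(-t/tau) = exp(-66.0 / 40.6) = 0.1968
epsilon = 0.0093 * (1 - 0.1968)
epsilon = 0.0075


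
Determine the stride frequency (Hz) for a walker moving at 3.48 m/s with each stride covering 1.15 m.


f = v / stride_length
f = 3.48 / 1.15
f = 3.0261


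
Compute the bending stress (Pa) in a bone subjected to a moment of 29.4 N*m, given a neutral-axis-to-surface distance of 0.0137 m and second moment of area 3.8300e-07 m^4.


sigma = M * c / I
sigma = 29.4 * 0.0137 / 3.8300e-07
M * c = 0.4028
sigma = 1.0516e+06


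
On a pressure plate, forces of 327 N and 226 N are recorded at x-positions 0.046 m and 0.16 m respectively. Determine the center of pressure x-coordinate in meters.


COP_x = (F1*x1 + F2*x2) / (F1 + F2)
COP_x = (327*0.046 + 226*0.16) / (327 + 226)
Numerator = 51.2020
Denominator = 553
COP_x = 0.0926


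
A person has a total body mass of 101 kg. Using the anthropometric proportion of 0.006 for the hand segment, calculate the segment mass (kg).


m_segment = body_mass * fraction
m_segment = 101 * 0.006
m_segment = 0.6060


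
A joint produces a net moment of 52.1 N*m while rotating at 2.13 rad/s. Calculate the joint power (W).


P = M * omega
P = 52.1 * 2.13
P = 110.9730


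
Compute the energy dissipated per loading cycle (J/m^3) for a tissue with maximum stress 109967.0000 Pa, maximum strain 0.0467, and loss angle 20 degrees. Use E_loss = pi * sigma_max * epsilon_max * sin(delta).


E_loss = pi * sigma_max * epsilon_max * sin(delta)
delta = 20 deg = 0.3491 rad
sin(delta) = 0.3420
E_loss = pi * 109967.0000 * 0.0467 * 0.3420
E_loss = 5517.9888


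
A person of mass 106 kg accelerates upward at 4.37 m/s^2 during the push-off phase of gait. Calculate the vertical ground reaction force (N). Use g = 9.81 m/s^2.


GRF = m * (g + a)
GRF = 106 * (9.81 + 4.37)
GRF = 106 * 14.1800
GRF = 1503.0800


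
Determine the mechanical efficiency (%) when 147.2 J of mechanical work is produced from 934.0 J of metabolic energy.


eta = (W_mech / E_meta) * 100
eta = (147.2 / 934.0) * 100
ratio = 0.1576
eta = 15.7602


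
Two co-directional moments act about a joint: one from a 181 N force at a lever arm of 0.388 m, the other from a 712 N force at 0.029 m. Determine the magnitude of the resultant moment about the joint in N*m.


M = F1 * d1 + F2 * d2
M = 181 * 0.388 + 712 * 0.029
M = 70.2280 + 20.6480
M = 90.8760


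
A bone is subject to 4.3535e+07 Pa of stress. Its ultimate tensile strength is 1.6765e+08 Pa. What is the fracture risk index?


FRI = applied / ultimate
FRI = 4.3535e+07 / 1.6765e+08
FRI = 0.2597


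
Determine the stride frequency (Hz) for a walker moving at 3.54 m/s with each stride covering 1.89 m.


f = v / stride_length
f = 3.54 / 1.89
f = 1.8730


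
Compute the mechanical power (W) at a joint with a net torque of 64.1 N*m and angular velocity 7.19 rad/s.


P = M * omega
P = 64.1 * 7.19
P = 460.8790


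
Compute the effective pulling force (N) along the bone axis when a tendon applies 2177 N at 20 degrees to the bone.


F_eff = F_tendon * cos(theta)
theta = 20 deg = 0.3491 rad
cos(theta) = 0.9397
F_eff = 2177 * 0.9397
F_eff = 2045.7108


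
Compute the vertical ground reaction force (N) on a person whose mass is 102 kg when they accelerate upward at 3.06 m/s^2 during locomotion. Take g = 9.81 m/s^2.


GRF = m * (g + a)
GRF = 102 * (9.81 + 3.06)
GRF = 102 * 12.8700
GRF = 1312.7400


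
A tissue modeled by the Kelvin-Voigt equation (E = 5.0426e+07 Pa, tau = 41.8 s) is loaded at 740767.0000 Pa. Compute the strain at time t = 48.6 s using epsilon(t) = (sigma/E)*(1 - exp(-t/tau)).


epsilon(t) = (sigma/E) * (1 - exp(-t/tau))
sigma/E = 740767.0000 / 5.0426e+07 = 0.0147
exp(-t/tau) = exp(-48.6 / 41.8) = 0.3126
epsilon = 0.0147 * (1 - 0.3126)
epsilon = 0.0101


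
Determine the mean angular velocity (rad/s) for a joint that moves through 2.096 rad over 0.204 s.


omega = delta_theta / delta_t
omega = 2.096 / 0.204
omega = 10.2745


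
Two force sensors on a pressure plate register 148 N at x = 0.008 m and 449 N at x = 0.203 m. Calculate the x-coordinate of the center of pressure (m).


COP_x = (F1*x1 + F2*x2) / (F1 + F2)
COP_x = (148*0.008 + 449*0.203) / (148 + 449)
Numerator = 92.3310
Denominator = 597
COP_x = 0.1547


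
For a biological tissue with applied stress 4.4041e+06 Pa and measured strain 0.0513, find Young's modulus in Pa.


E = stress / strain
E = 4.4041e+06 / 0.0513
E = 8.5850e+07


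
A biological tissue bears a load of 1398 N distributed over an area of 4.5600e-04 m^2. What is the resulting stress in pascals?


stress = F / A
stress = 1398 / 4.5600e-04
stress = 3.0658e+06


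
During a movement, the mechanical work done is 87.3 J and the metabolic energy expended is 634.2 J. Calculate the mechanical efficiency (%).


eta = (W_mech / E_meta) * 100
eta = (87.3 / 634.2) * 100
ratio = 0.1377
eta = 13.7654


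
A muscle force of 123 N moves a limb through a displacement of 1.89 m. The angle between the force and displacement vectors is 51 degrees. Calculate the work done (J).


W = F * d * cos(theta)
theta = 51 deg = 0.8901 rad
cos(theta) = 0.6293
W = 123 * 1.89 * 0.6293
W = 146.2981


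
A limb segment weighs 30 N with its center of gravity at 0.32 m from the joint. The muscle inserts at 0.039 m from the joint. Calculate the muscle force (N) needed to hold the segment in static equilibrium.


F_muscle = W * d_load / d_muscle
F_muscle = 30 * 0.32 / 0.039
Numerator = 9.6000
F_muscle = 246.1538


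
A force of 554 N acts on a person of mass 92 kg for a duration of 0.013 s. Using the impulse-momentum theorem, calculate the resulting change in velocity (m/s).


J = F * dt = 554 * 0.013 = 7.2020 N*s
delta_v = J / m
delta_v = 7.2020 / 92
delta_v = 0.0783


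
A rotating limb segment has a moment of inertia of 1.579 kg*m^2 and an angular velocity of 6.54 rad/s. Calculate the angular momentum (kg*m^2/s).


L = I * omega
L = 1.579 * 6.54
L = 10.3267


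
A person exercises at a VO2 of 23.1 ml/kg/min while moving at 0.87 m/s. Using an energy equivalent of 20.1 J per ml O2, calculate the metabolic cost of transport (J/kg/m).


Power per kg = VO2 * 20.1 / 60
Power per kg = 23.1 * 20.1 / 60 = 7.7385 W/kg
Cost = power_per_kg / speed
Cost = 7.7385 / 0.87
Cost = 8.8948


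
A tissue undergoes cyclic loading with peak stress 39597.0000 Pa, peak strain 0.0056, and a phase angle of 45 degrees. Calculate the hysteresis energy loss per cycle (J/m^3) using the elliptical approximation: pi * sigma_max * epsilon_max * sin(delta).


E_loss = pi * sigma_max * epsilon_max * sin(delta)
delta = 45 deg = 0.7854 rad
sin(delta) = 0.7071
E_loss = pi * 39597.0000 * 0.0056 * 0.7071
E_loss = 492.5895


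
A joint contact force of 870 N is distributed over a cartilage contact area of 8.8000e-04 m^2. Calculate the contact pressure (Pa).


P = F / A
P = 870 / 8.8000e-04
P = 988636.3636


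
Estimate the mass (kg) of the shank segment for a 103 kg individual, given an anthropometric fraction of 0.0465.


m_segment = body_mass * fraction
m_segment = 103 * 0.0465
m_segment = 4.7895


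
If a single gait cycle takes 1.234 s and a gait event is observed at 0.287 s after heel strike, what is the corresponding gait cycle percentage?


pct = (event_time / cycle_time) * 100
pct = (0.287 / 1.234) * 100
ratio = 0.2326
pct = 23.2577


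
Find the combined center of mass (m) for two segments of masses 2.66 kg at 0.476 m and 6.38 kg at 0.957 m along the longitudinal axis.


COM = (m1*x1 + m2*x2) / (m1 + m2)
COM = (2.66*0.476 + 6.38*0.957) / (2.66 + 6.38)
Numerator = 7.3718
Denominator = 9.0400
COM = 0.8155


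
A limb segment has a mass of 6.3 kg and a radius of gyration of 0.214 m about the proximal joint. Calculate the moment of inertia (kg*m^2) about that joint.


I = m * k^2
I = 6.3 * 0.214^2
k^2 = 0.0458
I = 0.2885


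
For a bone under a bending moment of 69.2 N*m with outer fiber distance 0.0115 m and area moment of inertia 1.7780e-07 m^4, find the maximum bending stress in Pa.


sigma = M * c / I
sigma = 69.2 * 0.0115 / 1.7780e-07
M * c = 0.7958
sigma = 4.4758e+06


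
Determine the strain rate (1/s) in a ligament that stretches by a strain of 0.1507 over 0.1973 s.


strain_rate = delta_strain / delta_t
strain_rate = 0.1507 / 0.1973
strain_rate = 0.7638


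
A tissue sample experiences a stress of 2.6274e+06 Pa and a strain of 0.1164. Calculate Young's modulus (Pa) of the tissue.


E = stress / strain
E = 2.6274e+06 / 0.1164
E = 2.2572e+07


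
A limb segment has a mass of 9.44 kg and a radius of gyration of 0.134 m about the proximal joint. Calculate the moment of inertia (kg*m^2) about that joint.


I = m * k^2
I = 9.44 * 0.134^2
k^2 = 0.0180
I = 0.1695


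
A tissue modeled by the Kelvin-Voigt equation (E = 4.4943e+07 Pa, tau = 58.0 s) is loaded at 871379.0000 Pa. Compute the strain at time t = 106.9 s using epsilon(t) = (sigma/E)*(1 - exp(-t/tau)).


epsilon(t) = (sigma/E) * (1 - exp(-t/tau))
sigma/E = 871379.0000 / 4.4943e+07 = 0.0194
exp(-t/tau) = exp(-106.9 / 58.0) = 0.1583
epsilon = 0.0194 * (1 - 0.1583)
epsilon = 0.0163


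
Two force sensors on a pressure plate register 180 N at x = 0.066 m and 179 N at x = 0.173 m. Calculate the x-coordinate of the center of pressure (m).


COP_x = (F1*x1 + F2*x2) / (F1 + F2)
COP_x = (180*0.066 + 179*0.173) / (180 + 179)
Numerator = 42.8470
Denominator = 359
COP_x = 0.1194


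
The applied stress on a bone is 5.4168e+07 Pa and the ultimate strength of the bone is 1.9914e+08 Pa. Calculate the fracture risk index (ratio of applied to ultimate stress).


FRI = applied / ultimate
FRI = 5.4168e+07 / 1.9914e+08
FRI = 0.2720


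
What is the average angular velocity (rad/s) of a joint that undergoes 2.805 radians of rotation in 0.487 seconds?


omega = delta_theta / delta_t
omega = 2.805 / 0.487
omega = 5.7598


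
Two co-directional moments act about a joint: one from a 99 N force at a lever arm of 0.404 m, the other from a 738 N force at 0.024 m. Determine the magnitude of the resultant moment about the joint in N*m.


M = F1 * d1 + F2 * d2
M = 99 * 0.404 + 738 * 0.024
M = 39.9960 + 17.7120
M = 57.7080


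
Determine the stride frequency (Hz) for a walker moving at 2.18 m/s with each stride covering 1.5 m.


f = v / stride_length
f = 2.18 / 1.5
f = 1.4533


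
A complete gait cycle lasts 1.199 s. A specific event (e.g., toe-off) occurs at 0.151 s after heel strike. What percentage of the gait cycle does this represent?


pct = (event_time / cycle_time) * 100
pct = (0.151 / 1.199) * 100
ratio = 0.1259
pct = 12.5938


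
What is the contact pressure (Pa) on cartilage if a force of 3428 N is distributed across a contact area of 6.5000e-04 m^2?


P = F / A
P = 3428 / 6.5000e-04
P = 5.2738e+06


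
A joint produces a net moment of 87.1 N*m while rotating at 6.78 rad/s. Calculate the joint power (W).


P = M * omega
P = 87.1 * 6.78
P = 590.5380


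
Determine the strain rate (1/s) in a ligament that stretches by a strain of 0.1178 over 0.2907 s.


strain_rate = delta_strain / delta_t
strain_rate = 0.1178 / 0.2907
strain_rate = 0.4052


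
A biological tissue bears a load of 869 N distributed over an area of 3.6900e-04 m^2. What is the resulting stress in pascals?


stress = F / A
stress = 869 / 3.6900e-04
stress = 2.3550e+06


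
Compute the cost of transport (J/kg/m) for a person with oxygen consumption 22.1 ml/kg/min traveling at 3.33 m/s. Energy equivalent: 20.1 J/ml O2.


Power per kg = VO2 * 20.1 / 60
Power per kg = 22.1 * 20.1 / 60 = 7.4035 W/kg
Cost = power_per_kg / speed
Cost = 7.4035 / 3.33
Cost = 2.2233


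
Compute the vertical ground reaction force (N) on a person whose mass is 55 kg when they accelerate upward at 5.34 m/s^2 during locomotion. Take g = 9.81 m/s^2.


GRF = m * (g + a)
GRF = 55 * (9.81 + 5.34)
GRF = 55 * 15.1500
GRF = 833.2500


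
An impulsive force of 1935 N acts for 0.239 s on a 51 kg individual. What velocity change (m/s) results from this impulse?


J = F * dt = 1935 * 0.239 = 462.4650 N*s
delta_v = J / m
delta_v = 462.4650 / 51
delta_v = 9.0679


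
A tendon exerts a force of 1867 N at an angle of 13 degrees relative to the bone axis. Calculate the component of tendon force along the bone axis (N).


F_eff = F_tendon * cos(theta)
theta = 13 deg = 0.2269 rad
cos(theta) = 0.9744
F_eff = 1867 * 0.9744
F_eff = 1819.1489


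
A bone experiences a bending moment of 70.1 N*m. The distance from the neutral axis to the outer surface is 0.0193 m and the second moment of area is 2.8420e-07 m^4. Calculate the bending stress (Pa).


sigma = M * c / I
sigma = 70.1 * 0.0193 / 2.8420e-07
M * c = 1.3529
sigma = 4.7605e+06


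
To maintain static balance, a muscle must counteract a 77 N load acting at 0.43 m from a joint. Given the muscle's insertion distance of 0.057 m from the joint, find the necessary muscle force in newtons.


F_muscle = W * d_load / d_muscle
F_muscle = 77 * 0.43 / 0.057
Numerator = 33.1100
F_muscle = 580.8772


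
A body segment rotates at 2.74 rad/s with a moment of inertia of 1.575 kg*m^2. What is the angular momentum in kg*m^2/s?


L = I * omega
L = 1.575 * 2.74
L = 4.3155


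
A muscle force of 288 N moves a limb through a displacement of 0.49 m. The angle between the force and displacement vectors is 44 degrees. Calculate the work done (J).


W = F * d * cos(theta)
theta = 44 deg = 0.7679 rad
cos(theta) = 0.7193
W = 288 * 0.49 * 0.7193
W = 101.5132


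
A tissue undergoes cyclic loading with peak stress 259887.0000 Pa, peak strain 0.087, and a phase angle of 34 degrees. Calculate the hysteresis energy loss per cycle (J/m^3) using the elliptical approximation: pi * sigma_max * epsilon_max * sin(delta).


E_loss = pi * sigma_max * epsilon_max * sin(delta)
delta = 34 deg = 0.5934 rad
sin(delta) = 0.5592
E_loss = pi * 259887.0000 * 0.087 * 0.5592
E_loss = 39720.5572


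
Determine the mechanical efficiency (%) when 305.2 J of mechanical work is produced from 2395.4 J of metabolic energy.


eta = (W_mech / E_meta) * 100
eta = (305.2 / 2395.4) * 100
ratio = 0.1274
eta = 12.7411


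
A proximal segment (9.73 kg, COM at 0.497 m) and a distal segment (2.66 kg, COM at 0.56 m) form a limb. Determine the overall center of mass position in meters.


COM = (m1*x1 + m2*x2) / (m1 + m2)
COM = (9.73*0.497 + 2.66*0.56) / (9.73 + 2.66)
Numerator = 6.3254
Denominator = 12.3900
COM = 0.5105


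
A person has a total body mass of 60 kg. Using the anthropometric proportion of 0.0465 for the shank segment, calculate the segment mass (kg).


m_segment = body_mass * fraction
m_segment = 60 * 0.0465
m_segment = 2.7900


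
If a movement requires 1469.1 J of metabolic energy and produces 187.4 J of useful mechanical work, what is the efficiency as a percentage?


eta = (W_mech / E_meta) * 100
eta = (187.4 / 1469.1) * 100
ratio = 0.1276
eta = 12.7561
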